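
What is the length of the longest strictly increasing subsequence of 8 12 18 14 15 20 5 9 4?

Scanning left to right, the best length ending at each element is: 8→1, 12→2, 18→3, 14→3, 15→4, 20→5, 5→1, 9→2, 4→1.
So the longest increasing subsequence has length 5, e.g. 8, 12, 14, 15, 20.

5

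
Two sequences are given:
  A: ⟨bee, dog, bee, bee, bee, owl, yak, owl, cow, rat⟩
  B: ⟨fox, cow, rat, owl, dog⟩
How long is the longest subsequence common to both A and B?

2

Backtracking the LCS table gives one alignment: cow (A9,B2) → rat (A10,B3).
So the longest common subsequence has length 2.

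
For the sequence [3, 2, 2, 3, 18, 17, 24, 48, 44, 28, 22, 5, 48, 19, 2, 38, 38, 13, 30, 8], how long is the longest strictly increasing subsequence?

6

One longest increasing subsequence is 2, 3, 18, 24, 44, 48 (positions 2,4,5,7,9,13), of length 6; no longer one exists.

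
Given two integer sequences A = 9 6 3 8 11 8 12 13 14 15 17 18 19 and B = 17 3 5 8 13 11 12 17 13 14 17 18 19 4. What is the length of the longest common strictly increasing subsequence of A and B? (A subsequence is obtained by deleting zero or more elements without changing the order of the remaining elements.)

For each value that appears in both, track the longest common increasing run ending there.
The best achievable length is 9; one witness is 3, 8, 11, 12, 13, 14, 17, 18, 19 (A-positions 3,4,5,7,8,9,11,12,13, B-positions 2,4,6,7,9,10,11,12,13).

9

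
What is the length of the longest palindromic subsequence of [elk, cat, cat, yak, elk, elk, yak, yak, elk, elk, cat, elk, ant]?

One longest palindromic subsequence is elk cat elk elk yak yak elk elk cat elk (positions 1,2,5,6,7,8,9,10,11,12); it reads the same forward and backward, and the interval DP gives dp[1][13] = 10.

10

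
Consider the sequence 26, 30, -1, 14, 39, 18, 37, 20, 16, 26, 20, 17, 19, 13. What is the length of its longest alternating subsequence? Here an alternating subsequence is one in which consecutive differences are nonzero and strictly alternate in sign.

11

Track the best alternating length ending on an up-step vs a down-step at each position: up/down = 1/1, 2/1, 1/3, 4/3, 4/1, 4/5, 6/5, 6/7, 4/7, 8/7, 8/9, 8/9, 10/9, 4/11.
The maximum over both is 11; one such subsequence is 26, 30, -1, 39, 18, 37, 20, 26, 17, 19, 13.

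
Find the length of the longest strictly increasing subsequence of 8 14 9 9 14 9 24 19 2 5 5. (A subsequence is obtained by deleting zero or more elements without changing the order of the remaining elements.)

Let dp[i] be the longest increasing subsequence ending at position i. Then dp = [1, 2, 2, 2, 3, 2, 4, 4, 1, 2, 2].
The maximum is 4; one witness is 8, 9, 14, 24 at positions 1,3,5,7.

4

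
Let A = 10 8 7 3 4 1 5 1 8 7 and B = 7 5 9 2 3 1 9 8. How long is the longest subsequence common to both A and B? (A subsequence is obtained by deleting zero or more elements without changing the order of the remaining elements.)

4

Backtracking the LCS table gives one alignment: 7 (A3,B1) → 3 (A4,B5) → 1 (A6,B6) → 8 (A9,B8).
So the longest common subsequence has length 4.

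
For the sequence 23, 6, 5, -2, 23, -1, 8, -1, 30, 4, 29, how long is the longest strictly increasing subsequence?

Scanning left to right, the best length ending at each element is: 23→1, 6→1, 5→1, -2→1, 23→2, -1→2, 8→3, -1→2, 30→4, 4→3, 29→4.
So the longest increasing subsequence has length 4, e.g. -2, -1, 8, 30.

4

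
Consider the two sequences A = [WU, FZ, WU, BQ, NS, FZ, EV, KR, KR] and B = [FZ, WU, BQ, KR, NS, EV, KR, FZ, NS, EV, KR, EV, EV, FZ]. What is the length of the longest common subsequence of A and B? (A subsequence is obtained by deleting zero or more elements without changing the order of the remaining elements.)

A longest common subsequence is FZ, WU, BQ, NS, FZ, EV, KR (length 7); the LCS DP confirms no longer common subsequence exists.

7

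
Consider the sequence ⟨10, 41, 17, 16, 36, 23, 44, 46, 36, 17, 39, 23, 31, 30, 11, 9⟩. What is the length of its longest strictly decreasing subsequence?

Let dp[i] be the longest decreasing subsequence ending at position i. Then dp = [1, 1, 2, 3, 2, 3, 1, 1, 2, 4, 2, 3, 3, 4, 5, 6].
The maximum is 6; one witness is 41, 36, 23, 17, 11, 9 at positions 2,5,6,10,15,16.

6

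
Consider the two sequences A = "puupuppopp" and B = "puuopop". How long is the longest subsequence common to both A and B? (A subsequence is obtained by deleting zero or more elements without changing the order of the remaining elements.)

A longest common subsequence is puupop (length 6); the LCS DP confirms no longer common subsequence exists.

6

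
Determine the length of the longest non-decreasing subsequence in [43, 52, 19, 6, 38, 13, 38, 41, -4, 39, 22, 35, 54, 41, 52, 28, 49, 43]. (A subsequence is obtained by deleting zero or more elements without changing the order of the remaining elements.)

6

One longest non-decreasing subsequence is 19, 38, 38, 41, 41, 52 (positions 3,5,7,8,14,15), of length 6; no longer one exists.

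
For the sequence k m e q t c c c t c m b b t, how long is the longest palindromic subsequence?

Using dp[i][j] = 2 + dp[i+1][j−1] if the ends match, else max(dp[i+1][j], dp[i][j−1]):
dp[1][14] = 7. A witness is mtccctm at positions 2,5,6,7,8,9,11.

7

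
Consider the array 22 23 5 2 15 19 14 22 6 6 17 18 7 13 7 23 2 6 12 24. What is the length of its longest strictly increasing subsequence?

6

One longest increasing subsequence is 5, 15, 19, 22, 23, 24 (positions 3,5,6,8,16,20), of length 6; no longer one exists.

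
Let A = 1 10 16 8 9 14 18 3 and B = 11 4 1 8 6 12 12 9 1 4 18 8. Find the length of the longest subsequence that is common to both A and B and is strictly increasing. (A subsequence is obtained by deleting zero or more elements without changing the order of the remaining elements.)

4

A longest common strictly increasing subsequence is 1, 8, 9, 18 (length 4); it appears in order in both A and B, and no longer such subsequence exists.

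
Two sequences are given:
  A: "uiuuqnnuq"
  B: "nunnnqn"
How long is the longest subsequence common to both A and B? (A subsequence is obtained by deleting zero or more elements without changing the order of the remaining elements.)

4

Backtracking the LCS table gives one alignment: u (A1,B2) → n (A6,B4) → n (A7,B5) → q (A9,B6).
So the longest common subsequence has length 4.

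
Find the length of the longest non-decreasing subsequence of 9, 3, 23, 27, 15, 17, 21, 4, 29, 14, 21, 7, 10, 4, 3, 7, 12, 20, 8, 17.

6

Let dp[i] be the longest non-decreasing subsequence ending at position i. Then dp = [1, 1, 2, 3, 2, 3, 4, 2, 5, 3, 5, 3, 4, 3, 2, 4, 5, 6, 5, 6].
The maximum is 6; one witness is 3, 4, 7, 10, 12, 20 at positions 2,8,12,13,17,18.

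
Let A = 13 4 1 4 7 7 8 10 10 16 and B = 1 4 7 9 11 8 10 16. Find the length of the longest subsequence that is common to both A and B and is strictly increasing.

6

For each value that appears in both, track the longest common increasing run ending there.
The best achievable length is 6; one witness is 1, 4, 7, 8, 10, 16 (A-positions 3,4,5,7,8,10, B-positions 1,2,3,6,7,8).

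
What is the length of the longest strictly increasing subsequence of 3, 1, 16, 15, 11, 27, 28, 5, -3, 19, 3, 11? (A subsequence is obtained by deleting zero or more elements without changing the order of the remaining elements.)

4

One longest increasing subsequence is 3, 16, 27, 28 (positions 1,3,6,7), of length 4; no longer one exists.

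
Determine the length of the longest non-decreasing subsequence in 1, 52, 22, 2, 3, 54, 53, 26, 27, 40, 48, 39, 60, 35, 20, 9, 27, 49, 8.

8

Let dp[i] be the longest non-decreasing subsequence ending at position i. Then dp = [1, 2, 2, 2, 3, 4, 4, 4, 5, 6, 7, 6, 8, 6, 4, 4, 6, 8, 4].
The maximum is 8; one witness is 1, 2, 3, 26, 27, 40, 48, 60 at positions 1,4,5,8,9,10,11,13.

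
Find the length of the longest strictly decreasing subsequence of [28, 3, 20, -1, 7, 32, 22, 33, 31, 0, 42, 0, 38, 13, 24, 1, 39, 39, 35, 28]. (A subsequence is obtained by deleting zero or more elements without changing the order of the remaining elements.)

4

One longest decreasing subsequence is 28, 20, 7, 0 (positions 1,3,5,10), of length 4; no longer one exists.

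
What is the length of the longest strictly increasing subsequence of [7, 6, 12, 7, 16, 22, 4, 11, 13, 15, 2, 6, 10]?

Scanning left to right, the best length ending at each element is: 7→1, 6→1, 12→2, 7→2, 16→3, 22→4, 4→1, 11→3, 13→4, 15→5, 2→1, 6→2, 10→3.
So the longest increasing subsequence has length 5, e.g. 6, 7, 11, 13, 15.

5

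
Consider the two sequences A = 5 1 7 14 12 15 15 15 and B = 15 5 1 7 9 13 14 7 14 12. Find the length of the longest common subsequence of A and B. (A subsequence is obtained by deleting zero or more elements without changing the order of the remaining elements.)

Backtracking the LCS table gives one alignment: 5 (A1,B2) → 1 (A2,B3) → 7 (A3,B8) → 14 (A4,B9) → 12 (A5,B10).
So the longest common subsequence has length 5.

5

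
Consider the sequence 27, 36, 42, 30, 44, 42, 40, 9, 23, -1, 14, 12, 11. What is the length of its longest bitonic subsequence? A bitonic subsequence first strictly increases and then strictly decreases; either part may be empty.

Let inc[i] be the LIS ending at i and dec[i] the longest strictly decreasing subsequence starting at i. inc = [1, 2, 3, 2, 4, 3, 3, 1, 2, 1, 2, 2, 2], dec = [5, 6, 6, 5, 7, 6, 5, 2, 4, 1, 3, 2, 1].
max_i inc[i]+dec[i]−1 = 10, with one witness 27, 36, 42, 44, 42, 40, 23, 14, 12, 11.

10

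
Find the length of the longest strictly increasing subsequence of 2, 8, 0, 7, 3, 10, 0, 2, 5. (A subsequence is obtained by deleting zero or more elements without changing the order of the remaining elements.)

3

One longest increasing subsequence is 2, 8, 10 (positions 1,2,6), of length 3; no longer one exists.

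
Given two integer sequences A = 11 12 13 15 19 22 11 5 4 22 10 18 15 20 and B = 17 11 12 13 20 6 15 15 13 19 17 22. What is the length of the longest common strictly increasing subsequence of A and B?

For each value that appears in both, track the longest common increasing run ending there.
The best achievable length is 6; one witness is 11, 12, 13, 15, 19, 22 (A-positions 1,2,3,4,5,6, B-positions 2,3,4,7,10,12).

6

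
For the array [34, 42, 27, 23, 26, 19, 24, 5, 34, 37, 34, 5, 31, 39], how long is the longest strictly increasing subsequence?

5

Let dp[i] be the longest increasing subsequence ending at position i. Then dp = [1, 2, 1, 1, 2, 1, 2, 1, 3, 4, 3, 1, 3, 5].
The maximum is 5; one witness is 23, 26, 34, 37, 39 at positions 4,5,9,10,14.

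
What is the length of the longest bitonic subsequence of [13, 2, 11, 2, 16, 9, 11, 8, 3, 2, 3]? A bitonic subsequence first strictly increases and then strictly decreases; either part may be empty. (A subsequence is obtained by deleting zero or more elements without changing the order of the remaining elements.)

One longest bitonic subsequence is 2, 11, 16, 11, 8, 3, 2 (positions 2,3,5,7,8,9,10): it rises to 16 then falls. Length 7 is optimal.

7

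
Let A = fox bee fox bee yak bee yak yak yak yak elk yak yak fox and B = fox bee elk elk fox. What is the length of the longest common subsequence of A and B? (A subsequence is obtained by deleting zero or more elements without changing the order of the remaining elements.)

4

A longest common subsequence is fox, bee, elk, fox (length 4); the LCS DP confirms no longer common subsequence exists.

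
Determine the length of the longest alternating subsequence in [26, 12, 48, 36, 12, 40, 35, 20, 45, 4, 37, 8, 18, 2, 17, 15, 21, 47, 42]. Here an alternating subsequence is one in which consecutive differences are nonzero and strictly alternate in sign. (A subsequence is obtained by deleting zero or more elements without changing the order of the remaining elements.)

16

Track the best alternating length ending on an up-step vs a down-step at each position: up/down = 1/1, 1/2, 3/1, 3/4, 1/4, 5/4, 5/6, 5/6, 7/4, 1/8, 9/8, 9/10, 11/10, 1/12, 13/12, 13/14, 15/10, 15/4, 15/16.
The maximum over both is 16; one such subsequence is 26, 12, 48, 36, 40, 35, 45, 4, 37, 8, 18, 2, 17, 15, 47, 42.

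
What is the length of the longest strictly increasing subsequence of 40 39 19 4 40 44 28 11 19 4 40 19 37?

One longest increasing subsequence is 4, 11, 19, 40 (positions 4,8,9,11), of length 4; no longer one exists.

4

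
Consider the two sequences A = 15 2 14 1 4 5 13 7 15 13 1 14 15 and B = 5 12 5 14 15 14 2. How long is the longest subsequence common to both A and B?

A longest common subsequence is 14, 15, 14 (length 3); the LCS DP confirms no longer common subsequence exists.

3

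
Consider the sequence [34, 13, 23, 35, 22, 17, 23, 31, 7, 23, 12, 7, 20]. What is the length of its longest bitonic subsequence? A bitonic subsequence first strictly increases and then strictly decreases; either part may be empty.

7

Let inc[i] be the LIS ending at i and dec[i] the longest strictly decreasing subsequence starting at i. inc = [1, 1, 2, 3, 2, 2, 3, 4, 1, 3, 2, 1, 3], dec = [6, 3, 5, 5, 4, 3, 3, 4, 1, 3, 2, 1, 1].
max_i inc[i]+dec[i]−1 = 7, with one witness 13, 23, 35, 31, 23, 12, 7.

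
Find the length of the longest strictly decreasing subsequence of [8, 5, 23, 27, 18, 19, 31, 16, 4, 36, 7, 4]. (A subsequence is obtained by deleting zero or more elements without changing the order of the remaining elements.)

Scanning left to right, the best length ending at each element is: 8→1, 5→2, 23→1, 27→1, 18→2, 19→2, 31→1, 16→3, 4→4, 36→1, 7→4, 4→5.
So the longest decreasing subsequence has length 5, e.g. 23, 18, 16, 7, 4.

5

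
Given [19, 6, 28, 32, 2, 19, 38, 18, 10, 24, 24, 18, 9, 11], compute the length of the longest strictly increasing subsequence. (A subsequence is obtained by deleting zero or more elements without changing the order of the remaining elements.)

4

Scanning left to right, the best length ending at each element is: 19→1, 6→1, 28→2, 32→3, 2→1, 19→2, 38→4, 18→2, 10→2, 24→3, 24→3, 18→3, 9→2, 11→3.
So the longest increasing subsequence has length 4, e.g. 19, 28, 32, 38.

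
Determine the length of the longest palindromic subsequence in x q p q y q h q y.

5

One longest palindromic subsequence is yqhqy (positions 5,6,7,8,9); it reads the same forward and backward, and the interval DP gives dp[1][9] = 5.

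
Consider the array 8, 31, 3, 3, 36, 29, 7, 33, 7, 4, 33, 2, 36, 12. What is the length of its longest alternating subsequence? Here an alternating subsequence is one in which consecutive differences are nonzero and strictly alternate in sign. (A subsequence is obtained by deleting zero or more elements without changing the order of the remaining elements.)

11

A longest alternating subsequence is 8, 31, 3, 36, 29, 33, 7, 33, 2, 36, 12 (positions 1,2,3,5,6,8,9,11,12,13,14); its 10 consecutive differences strictly alternate in sign, and length 11 is optimal.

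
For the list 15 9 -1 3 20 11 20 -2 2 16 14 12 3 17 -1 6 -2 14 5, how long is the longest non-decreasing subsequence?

5

One longest non-decreasing subsequence is -1, 3, 11, 16, 17 (positions 3,4,6,10,14), of length 5; no longer one exists.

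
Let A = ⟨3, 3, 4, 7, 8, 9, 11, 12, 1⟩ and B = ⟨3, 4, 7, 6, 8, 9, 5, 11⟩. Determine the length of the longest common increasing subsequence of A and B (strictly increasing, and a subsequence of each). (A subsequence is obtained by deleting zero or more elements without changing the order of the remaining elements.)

6

A longest common strictly increasing subsequence is 3, 4, 7, 8, 9, 11 (length 6); it appears in order in both A and B, and no longer such subsequence exists.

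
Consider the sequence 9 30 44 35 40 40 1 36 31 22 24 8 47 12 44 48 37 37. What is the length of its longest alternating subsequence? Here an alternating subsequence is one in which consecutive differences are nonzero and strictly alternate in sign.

13

Track the best alternating length ending on an up-step vs a down-step at each position: up/down = 1/1, 2/1, 2/1, 2/3, 4/3, 4/3, 1/5, 6/5, 6/7, 6/7, 8/7, 6/9, 10/1, 10/11, 12/11, 12/1, 12/13, 12/13.
The maximum over both is 13; one such subsequence is 9, 44, 35, 40, 1, 36, 22, 24, 8, 47, 12, 44, 37.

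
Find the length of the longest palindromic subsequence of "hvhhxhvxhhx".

7

One longest palindromic subsequence is hhxvxhh (positions 3,4,5,7,8,9,10); it reads the same forward and backward, and the interval DP gives dp[1][11] = 7.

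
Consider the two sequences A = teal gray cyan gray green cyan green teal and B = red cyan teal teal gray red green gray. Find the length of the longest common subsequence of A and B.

3

Backtracking the LCS table gives one alignment: teal (A1,B4) → gray (A2,B5) → gray (A4,B8).
So the longest common subsequence has length 3.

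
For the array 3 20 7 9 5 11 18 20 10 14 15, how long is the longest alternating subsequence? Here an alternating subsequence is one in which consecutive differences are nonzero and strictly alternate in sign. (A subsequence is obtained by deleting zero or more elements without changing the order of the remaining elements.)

8

Track the best alternating length ending on an up-step vs a down-step at each position: up/down = 1/1, 2/1, 2/3, 4/3, 2/5, 6/3, 6/3, 6/1, 6/7, 8/7, 8/7.
The maximum over both is 8; one such subsequence is 3, 20, 7, 9, 5, 11, 10, 14.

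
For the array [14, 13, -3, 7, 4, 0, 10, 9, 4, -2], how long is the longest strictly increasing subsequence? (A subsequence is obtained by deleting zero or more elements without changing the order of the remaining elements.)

Let dp[i] be the longest increasing subsequence ending at position i. Then dp = [1, 1, 1, 2, 2, 2, 3, 3, 3, 2].
The maximum is 3; one witness is -3, 7, 10 at positions 3,4,7.

3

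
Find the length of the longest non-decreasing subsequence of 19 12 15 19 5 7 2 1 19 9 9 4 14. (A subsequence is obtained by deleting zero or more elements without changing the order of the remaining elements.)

One longest non-decreasing subsequence is 5, 7, 9, 9, 14 (positions 5,6,10,11,13), of length 5; no longer one exists.

5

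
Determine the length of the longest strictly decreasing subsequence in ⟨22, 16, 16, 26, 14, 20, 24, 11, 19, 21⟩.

Let dp[i] be the longest decreasing subsequence ending at position i. Then dp = [1, 2, 2, 1, 3, 2, 2, 4, 3, 3].
The maximum is 4; one witness is 22, 16, 14, 11 at positions 1,2,5,8.

4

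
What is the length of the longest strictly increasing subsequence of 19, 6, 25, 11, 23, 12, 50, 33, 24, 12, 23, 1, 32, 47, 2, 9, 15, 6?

6

Let dp[i] be the longest increasing subsequence ending at position i. Then dp = [1, 1, 2, 2, 3, 3, 4, 4, 4, 3, 4, 1, 5, 6, 2, 3, 4, 3].
The maximum is 6; one witness is 6, 11, 23, 24, 32, 47 at positions 2,4,5,9,13,14.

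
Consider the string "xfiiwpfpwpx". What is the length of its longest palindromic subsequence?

One longest palindromic subsequence is xwpfpwx (positions 1,5,6,7,8,9,11); it reads the same forward and backward, and the interval DP gives dp[1][11] = 7.

7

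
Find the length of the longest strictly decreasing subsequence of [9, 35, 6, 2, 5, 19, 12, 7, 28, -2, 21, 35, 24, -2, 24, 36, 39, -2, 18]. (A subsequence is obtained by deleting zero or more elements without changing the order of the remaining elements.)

5

Let dp[i] be the longest decreasing subsequence ending at position i. Then dp = [1, 1, 2, 3, 3, 2, 3, 4, 2, 5, 3, 1, 3, 5, 3, 1, 1, 5, 4].
The maximum is 5; one witness is 35, 19, 12, 7, -2 at positions 2,6,7,8,10.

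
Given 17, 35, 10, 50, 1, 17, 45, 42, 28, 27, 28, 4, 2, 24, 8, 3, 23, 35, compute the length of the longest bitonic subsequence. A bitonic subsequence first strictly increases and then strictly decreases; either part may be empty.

10

Let inc[i] be the LIS ending at i and dec[i] the longest strictly decreasing subsequence starting at i. inc = [1, 2, 1, 3, 1, 2, 3, 3, 3, 3, 4, 2, 2, 3, 3, 3, 4, 5], dec = [4, 6, 3, 8, 1, 3, 7, 6, 5, 4, 4, 2, 1, 3, 2, 1, 1, 1].
max_i inc[i]+dec[i]−1 = 10, with one witness 17, 35, 50, 45, 42, 28, 27, 24, 8, 3.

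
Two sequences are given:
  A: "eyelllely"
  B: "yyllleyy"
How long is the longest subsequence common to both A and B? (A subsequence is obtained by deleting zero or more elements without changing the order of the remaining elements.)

6

A longest common subsequence is yllley (length 6); the LCS DP confirms no longer common subsequence exists.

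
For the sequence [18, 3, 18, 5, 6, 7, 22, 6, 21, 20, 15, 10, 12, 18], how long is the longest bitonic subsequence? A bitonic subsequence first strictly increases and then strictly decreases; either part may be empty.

9

Let inc[i] be the LIS ending at i and dec[i] the longest strictly decreasing subsequence starting at i. inc = [1, 1, 2, 2, 3, 4, 5, 3, 5, 5, 5, 5, 6, 7], dec = [3, 1, 3, 1, 1, 2, 5, 1, 4, 3, 2, 1, 1, 1].
max_i inc[i]+dec[i]−1 = 9, with one witness 3, 5, 6, 7, 22, 21, 20, 15, 12.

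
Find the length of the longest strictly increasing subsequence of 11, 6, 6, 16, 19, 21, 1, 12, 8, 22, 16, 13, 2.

Scanning left to right, the best length ending at each element is: 11→1, 6→1, 6→1, 16→2, 19→3, 21→4, 1→1, 12→2, 8→2, 22→5, 16→3, 13→3, 2→2.
So the longest increasing subsequence has length 5, e.g. 11, 16, 19, 21, 22.

5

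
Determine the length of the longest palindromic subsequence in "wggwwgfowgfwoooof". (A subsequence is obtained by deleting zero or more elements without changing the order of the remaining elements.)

8

One longest palindromic subsequence is wggwwggw (positions 1,2,3,4,5,6,10,12); it reads the same forward and backward, and the interval DP gives dp[1][17] = 8.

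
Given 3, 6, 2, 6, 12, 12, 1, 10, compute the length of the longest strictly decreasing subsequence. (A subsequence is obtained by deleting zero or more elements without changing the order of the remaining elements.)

3

Let dp[i] be the longest decreasing subsequence ending at position i. Then dp = [1, 1, 2, 1, 1, 1, 3, 2].
The maximum is 3; one witness is 3, 2, 1 at positions 1,3,7.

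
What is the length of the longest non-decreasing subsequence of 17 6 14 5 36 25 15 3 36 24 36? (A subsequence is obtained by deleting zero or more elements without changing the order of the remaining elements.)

5

Scanning left to right, the best length ending at each element is: 17→1, 6→1, 14→2, 5→1, 36→3, 25→3, 15→3, 3→1, 36→4, 24→4, 36→5.
So the longest non-decreasing subsequence has length 5, e.g. 6, 14, 36, 36, 36.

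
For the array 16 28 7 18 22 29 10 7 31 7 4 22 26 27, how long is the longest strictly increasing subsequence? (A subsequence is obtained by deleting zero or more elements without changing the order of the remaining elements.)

Let dp[i] be the longest increasing subsequence ending at position i. Then dp = [1, 2, 1, 2, 3, 4, 2, 1, 5, 1, 1, 3, 4, 5].
The maximum is 5; one witness is 16, 18, 22, 29, 31 at positions 1,4,5,6,9.

5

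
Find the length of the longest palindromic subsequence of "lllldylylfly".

Using dp[i][j] = 2 + dp[i+1][j−1] if the ends match, else max(dp[i+1][j], dp[i][j−1]):
dp[1][12] = 7. A witness is llylyll at positions 3,4,6,7,8,9,11.

7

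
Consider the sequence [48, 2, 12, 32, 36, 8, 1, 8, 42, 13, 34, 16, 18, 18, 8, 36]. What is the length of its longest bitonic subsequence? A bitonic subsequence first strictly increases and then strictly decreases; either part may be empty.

8

One longest bitonic subsequence is 2, 12, 32, 36, 42, 34, 18, 8 (positions 2,3,4,5,9,11,14,15): it rises to 42 then falls. Length 8 is optimal.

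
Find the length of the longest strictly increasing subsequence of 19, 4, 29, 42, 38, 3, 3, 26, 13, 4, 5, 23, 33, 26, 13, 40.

6

Let dp[i] be the longest increasing subsequence ending at position i. Then dp = [1, 1, 2, 3, 3, 1, 1, 2, 2, 2, 3, 4, 5, 5, 4, 6].
The maximum is 6; one witness is 3, 4, 5, 23, 33, 40 at positions 6,10,11,12,13,16.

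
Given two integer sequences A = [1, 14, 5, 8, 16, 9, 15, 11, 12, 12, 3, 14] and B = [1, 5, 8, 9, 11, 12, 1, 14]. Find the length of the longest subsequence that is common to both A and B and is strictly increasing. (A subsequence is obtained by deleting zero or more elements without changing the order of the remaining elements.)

A longest common strictly increasing subsequence is 1, 5, 8, 9, 11, 12, 14 (length 7); it appears in order in both A and B, and no longer such subsequence exists.

7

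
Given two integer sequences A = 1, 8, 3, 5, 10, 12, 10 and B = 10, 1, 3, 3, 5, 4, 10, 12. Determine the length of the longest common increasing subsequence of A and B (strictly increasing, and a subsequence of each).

5

For each value that appears in both, track the longest common increasing run ending there.
The best achievable length is 5; one witness is 1, 3, 5, 10, 12 (A-positions 1,3,4,5,6, B-positions 2,3,5,7,8).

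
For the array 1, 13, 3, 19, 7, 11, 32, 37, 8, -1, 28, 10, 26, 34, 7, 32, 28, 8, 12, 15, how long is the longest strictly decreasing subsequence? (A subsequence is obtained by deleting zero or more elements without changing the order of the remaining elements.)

5

One longest decreasing subsequence is 37, 34, 32, 28, 8 (positions 8,14,16,17,18), of length 5; no longer one exists.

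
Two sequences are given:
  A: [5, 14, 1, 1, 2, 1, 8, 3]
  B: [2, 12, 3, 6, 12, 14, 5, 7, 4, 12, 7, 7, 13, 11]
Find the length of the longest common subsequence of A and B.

A longest common subsequence is 2, 3 (length 2); the LCS DP confirms no longer common subsequence exists.

2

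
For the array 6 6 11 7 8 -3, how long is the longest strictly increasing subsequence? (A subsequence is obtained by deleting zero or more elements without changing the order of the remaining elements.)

3

One longest increasing subsequence is 6, 7, 8 (positions 1,4,5), of length 3; no longer one exists.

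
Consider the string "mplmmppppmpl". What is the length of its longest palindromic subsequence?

One longest palindromic subsequence is lmppppml (positions 3,5,6,7,8,9,10,12); it reads the same forward and backward, and the interval DP gives dp[1][12] = 8.

8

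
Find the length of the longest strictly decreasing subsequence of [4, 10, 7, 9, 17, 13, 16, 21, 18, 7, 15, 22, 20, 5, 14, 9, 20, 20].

5

Let dp[i] be the longest decreasing subsequence ending at position i. Then dp = [1, 1, 2, 2, 1, 2, 2, 1, 2, 3, 3, 1, 2, 4, 4, 5, 2, 2].
The maximum is 5; one witness is 17, 16, 15, 14, 9 at positions 5,7,11,15,16.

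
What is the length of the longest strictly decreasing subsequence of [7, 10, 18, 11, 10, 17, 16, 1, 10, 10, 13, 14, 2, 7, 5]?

Let dp[i] be the longest decreasing subsequence ending at position i. Then dp = [1, 1, 1, 2, 3, 2, 3, 4, 4, 4, 4, 4, 5, 5, 6].
The maximum is 6; one witness is 18, 17, 16, 10, 7, 5 at positions 3,6,7,9,14,15.

6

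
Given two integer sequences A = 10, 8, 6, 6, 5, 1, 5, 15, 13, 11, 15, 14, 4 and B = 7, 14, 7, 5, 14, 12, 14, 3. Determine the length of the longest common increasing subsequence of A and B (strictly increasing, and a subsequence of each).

2

A longest common strictly increasing subsequence is 5, 14 (length 2); it appears in order in both A and B, and no longer such subsequence exists.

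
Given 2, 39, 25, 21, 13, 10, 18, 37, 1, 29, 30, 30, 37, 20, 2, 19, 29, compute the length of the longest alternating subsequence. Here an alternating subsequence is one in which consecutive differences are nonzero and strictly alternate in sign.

8

Track the best alternating length ending on an up-step vs a down-step at each position: up/down = 1/1, 2/1, 2/3, 2/3, 2/3, 2/3, 4/3, 4/3, 1/5, 6/5, 6/5, 6/5, 6/3, 6/7, 6/7, 8/7, 8/7.
The maximum over both is 8; one such subsequence is 2, 39, 13, 18, 1, 29, 2, 19.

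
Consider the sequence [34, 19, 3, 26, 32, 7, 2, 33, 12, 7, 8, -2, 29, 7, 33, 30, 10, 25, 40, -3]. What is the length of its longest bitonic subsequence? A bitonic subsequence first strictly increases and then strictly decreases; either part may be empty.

8

One longest bitonic subsequence is 19, 26, 32, 33, 12, 8, 7, -3 (positions 2,4,5,8,9,11,14,20): it rises to 33 then falls. Length 8 is optimal.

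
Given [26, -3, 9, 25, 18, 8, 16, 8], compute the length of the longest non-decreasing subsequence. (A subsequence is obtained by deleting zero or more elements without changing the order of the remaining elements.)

3

One longest non-decreasing subsequence is -3, 9, 25 (positions 2,3,4), of length 3; no longer one exists.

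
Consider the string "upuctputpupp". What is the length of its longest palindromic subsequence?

7

Using dp[i][j] = 2 + dp[i+1][j−1] if the ends match, else max(dp[i+1][j], dp[i][j−1]):
dp[1][12] = 7. A witness is ppupupp at positions 2,6,7,9,10,11,12.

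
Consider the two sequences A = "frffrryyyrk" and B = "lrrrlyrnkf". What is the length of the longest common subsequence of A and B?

6

A longest common subsequence is rrryrk (length 6); the LCS DP confirms no longer common subsequence exists.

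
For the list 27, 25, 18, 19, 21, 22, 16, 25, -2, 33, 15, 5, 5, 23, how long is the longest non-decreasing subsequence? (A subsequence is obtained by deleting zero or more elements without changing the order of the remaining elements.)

6

Let dp[i] be the longest non-decreasing subsequence ending at position i. Then dp = [1, 1, 1, 2, 3, 4, 1, 5, 1, 6, 2, 2, 3, 5].
The maximum is 6; one witness is 18, 19, 21, 22, 25, 33 at positions 3,4,5,6,8,10.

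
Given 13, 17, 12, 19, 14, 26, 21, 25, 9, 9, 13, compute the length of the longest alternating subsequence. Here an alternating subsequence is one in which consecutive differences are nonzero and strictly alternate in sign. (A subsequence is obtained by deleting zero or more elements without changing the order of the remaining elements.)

Track the best alternating length ending on an up-step vs a down-step at each position: up/down = 1/1, 2/1, 1/3, 4/1, 4/5, 6/1, 6/7, 8/7, 1/9, 1/9, 10/9.
The maximum over both is 10; one such subsequence is 13, 17, 12, 19, 14, 26, 21, 25, 9, 13.

10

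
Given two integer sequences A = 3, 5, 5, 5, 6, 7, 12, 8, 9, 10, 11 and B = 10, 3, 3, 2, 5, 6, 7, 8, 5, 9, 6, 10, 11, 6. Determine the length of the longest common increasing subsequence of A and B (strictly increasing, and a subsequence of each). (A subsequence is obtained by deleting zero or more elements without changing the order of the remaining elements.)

For each value that appears in both, track the longest common increasing run ending there.
The best achievable length is 8; one witness is 3, 5, 6, 7, 8, 9, 10, 11 (A-positions 1,2,5,6,8,9,10,11, B-positions 2,5,6,7,8,10,12,13).

8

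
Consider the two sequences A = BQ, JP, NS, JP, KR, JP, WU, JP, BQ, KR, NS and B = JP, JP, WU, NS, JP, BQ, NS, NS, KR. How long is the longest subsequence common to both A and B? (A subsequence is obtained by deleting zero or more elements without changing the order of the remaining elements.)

A longest common subsequence is JP, JP, WU, JP, BQ, KR (length 6); the LCS DP confirms no longer common subsequence exists.

6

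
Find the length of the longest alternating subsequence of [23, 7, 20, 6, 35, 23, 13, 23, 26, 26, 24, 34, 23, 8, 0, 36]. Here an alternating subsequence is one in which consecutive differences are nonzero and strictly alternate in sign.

A longest alternating subsequence is 23, 7, 20, 6, 35, 23, 26, 24, 34, 23, 36 (positions 1,2,3,4,5,6,9,11,12,13,16); its 10 consecutive differences strictly alternate in sign, and length 11 is optimal.

11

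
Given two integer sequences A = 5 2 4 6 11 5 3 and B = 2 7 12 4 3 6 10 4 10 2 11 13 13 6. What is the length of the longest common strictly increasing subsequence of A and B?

A longest common strictly increasing subsequence is 2, 4, 6, 11 (length 4); it appears in order in both A and B, and no longer such subsequence exists.

4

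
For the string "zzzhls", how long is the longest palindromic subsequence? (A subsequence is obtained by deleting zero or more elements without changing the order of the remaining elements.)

One longest palindromic subsequence is zzz (positions 1,2,3); it reads the same forward and backward, and the interval DP gives dp[1][6] = 3.

3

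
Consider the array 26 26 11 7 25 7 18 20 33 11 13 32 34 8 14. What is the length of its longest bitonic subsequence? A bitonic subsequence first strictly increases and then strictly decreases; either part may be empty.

6

One longest bitonic subsequence is 11, 18, 20, 33, 32, 14 (positions 3,7,8,9,12,15): it rises to 33 then falls. Length 6 is optimal.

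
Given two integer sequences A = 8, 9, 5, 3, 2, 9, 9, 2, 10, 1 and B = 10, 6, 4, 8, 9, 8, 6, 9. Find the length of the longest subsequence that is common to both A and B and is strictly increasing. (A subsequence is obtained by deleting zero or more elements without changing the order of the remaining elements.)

A longest common strictly increasing subsequence is 8, 9 (length 2); it appears in order in both A and B, and no longer such subsequence exists.

2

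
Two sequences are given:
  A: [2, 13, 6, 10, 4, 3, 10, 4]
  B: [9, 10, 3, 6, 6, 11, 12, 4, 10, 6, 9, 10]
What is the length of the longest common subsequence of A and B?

3

Backtracking the LCS table gives one alignment: 6 (A3,B5) → 10 (A4,B9) → 10 (A7,B12).
So the longest common subsequence has length 3.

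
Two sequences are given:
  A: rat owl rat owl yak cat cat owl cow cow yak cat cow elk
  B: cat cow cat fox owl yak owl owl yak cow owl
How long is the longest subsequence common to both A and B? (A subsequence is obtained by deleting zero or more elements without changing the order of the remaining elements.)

5

Backtracking the LCS table gives one alignment: owl (A2,B5) → owl (A4,B7) → owl (A8,B8) → yak (A11,B9) → cow (A13,B10).
So the longest common subsequence has length 5.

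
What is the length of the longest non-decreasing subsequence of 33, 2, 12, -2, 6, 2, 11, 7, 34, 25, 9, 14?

Let dp[i] be the longest non-decreasing subsequence ending at position i. Then dp = [1, 1, 2, 1, 2, 2, 3, 3, 4, 4, 4, 5].
The maximum is 5; one witness is 2, 6, 7, 9, 14 at positions 2,5,8,11,12.

5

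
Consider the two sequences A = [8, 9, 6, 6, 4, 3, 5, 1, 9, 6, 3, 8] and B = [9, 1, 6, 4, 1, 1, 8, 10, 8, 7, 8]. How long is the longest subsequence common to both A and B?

5

A longest common subsequence is 9, 6, 4, 1, 8 (length 5); the LCS DP confirms no longer common subsequence exists.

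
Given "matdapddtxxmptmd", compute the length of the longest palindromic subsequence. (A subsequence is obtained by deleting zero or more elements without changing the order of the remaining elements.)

8

One longest palindromic subsequence is mtpxxptm (positions 1,3,6,10,11,13,14,15); it reads the same forward and backward, and the interval DP gives dp[1][16] = 8.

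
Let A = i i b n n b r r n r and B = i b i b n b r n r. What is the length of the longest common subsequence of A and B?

A longest common subsequence is iibnbrnr (length 8); the LCS DP confirms no longer common subsequence exists.

8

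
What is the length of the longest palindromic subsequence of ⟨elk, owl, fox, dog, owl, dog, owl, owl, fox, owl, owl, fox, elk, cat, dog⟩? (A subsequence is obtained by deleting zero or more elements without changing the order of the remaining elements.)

Using dp[i][j] = 2 + dp[i+1][j−1] if the ends match, else max(dp[i+1][j], dp[i][j−1]):
dp[1][15] = 9. A witness is elk fox owl owl fox owl owl fox elk at positions 1,3,5,7,9,10,11,12,13.

9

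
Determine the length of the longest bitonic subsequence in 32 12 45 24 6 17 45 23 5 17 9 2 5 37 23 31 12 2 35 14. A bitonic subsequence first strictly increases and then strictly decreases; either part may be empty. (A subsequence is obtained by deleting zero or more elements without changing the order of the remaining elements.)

One longest bitonic subsequence is 32, 45, 24, 23, 17, 9, 5, 2 (positions 1,3,4,8,10,11,13,18): it rises to 45 then falls. Length 8 is optimal.

8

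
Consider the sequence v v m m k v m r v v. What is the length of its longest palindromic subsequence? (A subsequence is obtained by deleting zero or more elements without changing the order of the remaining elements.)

7

Using dp[i][j] = 2 + dp[i+1][j−1] if the ends match, else max(dp[i+1][j], dp[i][j−1]):
dp[1][10] = 7. A witness is vvmvmvv at positions 1,2,4,6,7,9,10.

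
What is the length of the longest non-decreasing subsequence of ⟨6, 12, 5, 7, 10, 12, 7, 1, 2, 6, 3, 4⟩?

Let dp[i] be the longest non-decreasing subsequence ending at position i. Then dp = [1, 2, 1, 2, 3, 4, 3, 1, 2, 3, 3, 4].
The maximum is 4; one witness is 6, 7, 10, 12 at positions 1,4,5,6.

4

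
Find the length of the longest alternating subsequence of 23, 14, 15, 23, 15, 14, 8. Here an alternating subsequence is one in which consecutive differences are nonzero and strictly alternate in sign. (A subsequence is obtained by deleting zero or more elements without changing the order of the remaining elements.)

4

Track the best alternating length ending on an up-step vs a down-step at each position: up/down = 1/1, 1/2, 3/2, 3/1, 3/4, 1/4, 1/4.
The maximum over both is 4; one such subsequence is 23, 14, 23, 15.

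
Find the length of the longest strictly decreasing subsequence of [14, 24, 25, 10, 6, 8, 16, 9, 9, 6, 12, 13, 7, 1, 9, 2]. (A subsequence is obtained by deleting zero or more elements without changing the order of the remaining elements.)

Scanning left to right, the best length ending at each element is: 14→1, 24→1, 25→1, 10→2, 6→3, 8→3, 16→2, 9→3, 9→3, 6→4, 12→3, 13→3, 7→4, 1→5, 9→4, 2→5.
So the longest decreasing subsequence has length 5, e.g. 14, 10, 8, 6, 1.

5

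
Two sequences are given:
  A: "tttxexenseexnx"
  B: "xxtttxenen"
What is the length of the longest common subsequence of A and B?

A longest common subsequence is tttxenen (length 8); the LCS DP confirms no longer common subsequence exists.

8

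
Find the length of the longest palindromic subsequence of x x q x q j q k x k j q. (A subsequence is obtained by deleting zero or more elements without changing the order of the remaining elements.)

Using dp[i][j] = 2 + dp[i+1][j−1] if the ends match, else max(dp[i+1][j], dp[i][j−1]):
dp[1][12] = 7. A witness is qjkxkjq at positions 3,6,8,9,10,11,12.

7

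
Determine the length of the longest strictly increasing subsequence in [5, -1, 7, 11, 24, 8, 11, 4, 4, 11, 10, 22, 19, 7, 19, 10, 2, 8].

5

Let dp[i] be the longest increasing subsequence ending at position i. Then dp = [1, 1, 2, 3, 4, 3, 4, 2, 2, 4, 4, 5, 5, 3, 5, 4, 2, 4].
The maximum is 5; one witness is 5, 7, 8, 11, 22 at positions 1,3,6,7,12.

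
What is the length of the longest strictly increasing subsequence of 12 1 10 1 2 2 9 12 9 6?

Let dp[i] be the longest increasing subsequence ending at position i. Then dp = [1, 1, 2, 1, 2, 2, 3, 4, 3, 3].
The maximum is 4; one witness is 1, 2, 9, 12 at positions 2,5,7,8.

4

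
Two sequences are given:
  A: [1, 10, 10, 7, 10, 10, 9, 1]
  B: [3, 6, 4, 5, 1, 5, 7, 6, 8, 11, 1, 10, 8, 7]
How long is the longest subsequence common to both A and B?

3

A longest common subsequence is 1, 10, 7 (length 3); the LCS DP confirms no longer common subsequence exists.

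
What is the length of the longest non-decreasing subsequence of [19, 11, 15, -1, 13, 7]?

2

One longest non-decreasing subsequence is 11, 15 (positions 2,3), of length 2; no longer one exists.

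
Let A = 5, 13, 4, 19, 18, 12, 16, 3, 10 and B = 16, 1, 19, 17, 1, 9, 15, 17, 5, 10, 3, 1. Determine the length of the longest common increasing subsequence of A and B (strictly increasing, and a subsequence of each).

A longest common strictly increasing subsequence is 5, 10 (length 2); it appears in order in both A and B, and no longer such subsequence exists.

2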